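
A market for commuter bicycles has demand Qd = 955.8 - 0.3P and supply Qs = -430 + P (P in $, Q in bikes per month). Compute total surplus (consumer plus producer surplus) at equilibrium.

Total surplus = 876408

At equilibrium Qd = Qs, so 955.8 - 0.3P = -430 + P; collecting terms, 1385.8 = 1.3P and P* = 1066.
From the demand curve, Q* = 955.8 - 0.3(1066) = 636.
Demand choke price = 3186; supply choke price = 430. CS = ½(3186 - 1066)(636) = 674160; PS = ½(1066 - 430)(636) = 202248. Total surplus = 876408.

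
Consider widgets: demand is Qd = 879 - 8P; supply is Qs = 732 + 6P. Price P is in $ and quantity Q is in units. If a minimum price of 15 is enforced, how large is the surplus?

Surplus = 63

At P = 15: Qd = 759 and Qs = 822.
Surplus = Qs - Qd = 822 - 759 = 63.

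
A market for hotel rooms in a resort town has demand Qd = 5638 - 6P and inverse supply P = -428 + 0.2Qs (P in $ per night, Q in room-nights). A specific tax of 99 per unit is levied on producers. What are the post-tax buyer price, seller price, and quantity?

Rewriting in direct form: Qs = 2140 + 5P.
Producers keep P_s = P_b - 99 per unit, so supply in terms of the buyer price is Qs = 1645 + 5P_b.
Equate demand and the shifted supply: 5638 - 6P_b = 1645 + 5P_b, giving 11P_b = 3993, so P_b = 363.
Then P_s = 363 - 99 = 264 and Q = 5638 - 6(363) = 3460.

P_b = 363, P_s = 264, Q = 3460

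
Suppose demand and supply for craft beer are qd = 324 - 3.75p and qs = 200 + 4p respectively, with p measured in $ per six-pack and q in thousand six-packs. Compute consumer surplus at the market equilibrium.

Set qd = qs: 324 - 3.75p = 200 + 4p, so 124 = 7.75p and p* = 16.
Plugging p* into demand: q* = 324 - 3.75(16) = 264.
Demand choke price (qd = 0): p = 324/3.75 = 86.4. Consumer surplus = ½ × (86.4 - 16) × 264 = 9292.8.

Consumer surplus = 9292.8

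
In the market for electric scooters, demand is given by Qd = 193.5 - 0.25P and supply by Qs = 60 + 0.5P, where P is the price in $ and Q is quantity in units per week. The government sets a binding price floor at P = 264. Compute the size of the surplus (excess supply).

Evaluating both curves at the floor price 264 gives Qd = 127.5, Qs = 192.
Surplus = Qs - Qd = 192 - 127.5 = 64.5.

Surplus = 64.5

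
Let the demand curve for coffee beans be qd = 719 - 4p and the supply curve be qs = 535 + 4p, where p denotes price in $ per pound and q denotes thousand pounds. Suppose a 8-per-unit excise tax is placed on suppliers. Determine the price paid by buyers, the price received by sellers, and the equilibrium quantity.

p_b = 27, p_s = 19, q = 611

The tax drives a wedge p_b - p_s = 8. Substituting p_s = p_b - 8 into supply: qs = 503 + 4p_b.
Market clearing requires 719 - 4p_b = 503 + 4p_b; hence 216 = 8p_b and p_b = 27.
Then p_s = 27 - 8 = 19 and q = 719 - 4(27) = 611.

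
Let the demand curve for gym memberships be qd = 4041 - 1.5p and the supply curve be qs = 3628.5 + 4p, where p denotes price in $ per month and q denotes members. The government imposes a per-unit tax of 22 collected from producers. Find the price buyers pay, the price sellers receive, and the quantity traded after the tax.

With a tax of 22 on producers, they supply based on the net price p_s = p_b - 22, so qs = 3540.5 + 4p_b.
Market clearing requires 4041 - 1.5p_b = 3540.5 + 4p_b; hence 500.5 = 5.5p_b and p_b = 91.
So p_s = 69 and the quantity traded is q = 4041 - 1.5(91) = 3904.5.

p_b = 91, p_s = 69, q = 3904.5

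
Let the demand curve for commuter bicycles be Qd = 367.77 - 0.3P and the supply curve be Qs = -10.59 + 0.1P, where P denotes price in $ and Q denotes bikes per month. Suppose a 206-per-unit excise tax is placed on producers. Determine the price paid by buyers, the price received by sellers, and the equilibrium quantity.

The tax drives a wedge P_b - P_s = 206. Substituting P_s = P_b - 206 into supply: Qs = -31.19 + 0.1P_b.
Market clearing requires 367.77 - 0.3P_b = -31.19 + 0.1P_b; hence 398.96 = 0.4P_b and P_b = 997.4.
Then P_s = 997.4 - 206 = 791.4 and Q = 367.77 - 0.3(997.4) = 68.55.

P_b = 997.4, P_s = 791.4, Q = 68.55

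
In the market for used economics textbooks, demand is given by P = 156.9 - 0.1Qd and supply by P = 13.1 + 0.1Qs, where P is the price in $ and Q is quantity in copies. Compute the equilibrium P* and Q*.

P* = 85, Q* = 719

Inverting to quantity form: Qd = 1569 - 10P and Qs = -131 + 10P.
Equating demand and supply, 1569 - 10P = -131 + 10P gives 20P = 1700, so P* = 85.
Substitute back: Q* = 1569 - 10(85) = 719.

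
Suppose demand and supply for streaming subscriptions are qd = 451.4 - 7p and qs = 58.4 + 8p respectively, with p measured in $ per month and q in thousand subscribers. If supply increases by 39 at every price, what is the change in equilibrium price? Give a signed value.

Δp = -2.6

At equilibrium qd = qs, so 451.4 - 7p = 58.4 + 8p; collecting terms, 393 = 15p and p* = 26.2.
Plugging p* into demand: q* = 451.4 - 7(26.2) = 268.
After the shift, supply is qs = 97.4 + 8p.
New equilibrium: 354 = 15p, so p = 23.6 and q = 286.2.
Δp = 23.6 - 26.2 = -2.6.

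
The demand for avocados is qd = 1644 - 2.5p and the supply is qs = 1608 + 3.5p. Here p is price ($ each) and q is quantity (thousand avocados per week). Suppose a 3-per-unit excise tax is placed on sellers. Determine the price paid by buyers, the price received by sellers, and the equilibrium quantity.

With a tax of 3 on sellers, they supply based on the net price p_s = p_b - 3, so qs = 1597.5 + 3.5p_b.
Equate demand and the shifted supply: 1644 - 2.5p_b = 1597.5 + 3.5p_b, giving 6p_b = 46.5, so p_b = 7.75.
Then p_s = 7.75 - 3 = 4.75 and q = 1644 - 2.5(7.75) = 1624.625.

p_b = 7.75, p_s = 4.75, q = 1624.625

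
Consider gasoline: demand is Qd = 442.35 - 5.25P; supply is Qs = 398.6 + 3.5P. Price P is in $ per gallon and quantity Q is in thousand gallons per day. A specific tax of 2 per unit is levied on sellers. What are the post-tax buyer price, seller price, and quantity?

With a tax of 2 on sellers, they supply based on the net price P_s = P_b - 2, so Qs = 391.6 + 3.5P_b.
Set Qd = Qs: 442.35 - 5.25P_b = 391.6 + 3.5P_b, so 50.75 = 8.75P_b and P_b = 5.8.
Then P_s = 5.8 - 2 = 3.8 and Q = 442.35 - 5.25(5.8) = 411.9.

P_b = 5.8, P_s = 3.8, Q = 411.9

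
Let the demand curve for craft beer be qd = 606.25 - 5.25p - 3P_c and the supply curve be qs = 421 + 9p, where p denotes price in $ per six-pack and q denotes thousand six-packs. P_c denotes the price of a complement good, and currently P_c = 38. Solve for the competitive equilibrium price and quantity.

p* = 5, q* = 466

With P_c = 38, demand is qd = 492.25 - 5.25p.
Set qd = qs: 492.25 - 5.25p = 421 + 9p, so 71.25 = 14.25p and p* = 5.
Plugging p* into demand: q* = 492.25 - 5.25(5) = 466.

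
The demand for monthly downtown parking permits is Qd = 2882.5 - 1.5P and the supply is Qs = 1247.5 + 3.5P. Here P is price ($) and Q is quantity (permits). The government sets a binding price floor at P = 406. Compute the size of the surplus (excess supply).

With P fixed at 406, quantity demanded is 2273.5 and quantity supplied is 2668.5.
Surplus = Qs - Qd = 2668.5 - 2273.5 = 395.

Surplus = 395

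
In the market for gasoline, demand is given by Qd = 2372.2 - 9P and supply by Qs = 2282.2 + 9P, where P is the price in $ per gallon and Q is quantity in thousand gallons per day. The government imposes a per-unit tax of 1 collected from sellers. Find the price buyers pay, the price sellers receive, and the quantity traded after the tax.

P_b = 5.5, P_s = 4.5, Q = 2322.7

The tax drives a wedge P_b - P_s = 1. Substituting P_s = P_b - 1 into supply: Qs = 2273.2 + 9P_b.
Set Qd = Qs: 2372.2 - 9P_b = 2273.2 + 9P_b, so 99 = 18P_b and P_b = 5.5.
So P_s = 4.5 and the quantity traded is Q = 2372.2 - 9(5.5) = 2322.7.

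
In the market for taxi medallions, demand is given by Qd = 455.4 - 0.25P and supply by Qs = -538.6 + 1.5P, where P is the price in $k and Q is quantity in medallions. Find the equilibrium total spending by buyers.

Total spending by buyers = 178011.2

At equilibrium Qd = Qs, so 455.4 - 0.25P = -538.6 + 1.5P; collecting terms, 994 = 1.75P and P* = 568.
Then Q* = 455.4 - 0.25(568) = 313.4.
Total spending by buyers = P* × Q* = 568 × 313.4 = 178011.2.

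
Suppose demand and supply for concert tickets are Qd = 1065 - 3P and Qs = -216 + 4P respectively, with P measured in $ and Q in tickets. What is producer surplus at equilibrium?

Producer surplus = 33282

Equating demand and supply, 1065 - 3P = -216 + 4P gives 7P = 1281, so P* = 183.
From the demand curve, Q* = 1065 - 3(183) = 516.
Supply choke price (Qs = 0): P = 54. Producer surplus = ½ × (183 - 54) × 516 = 33282.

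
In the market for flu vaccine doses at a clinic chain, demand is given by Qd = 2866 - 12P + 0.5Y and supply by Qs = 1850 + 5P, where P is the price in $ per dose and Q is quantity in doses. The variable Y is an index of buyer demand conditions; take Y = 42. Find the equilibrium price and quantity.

P* = 61, Q* = 2155

With Y = 42, demand is Qd = 2887 - 12P.
At equilibrium Qd = Qs, so 2887 - 12P = 1850 + 5P; collecting terms, 1037 = 17P and P* = 61.
Plugging P* into demand: Q* = 2887 - 12(61) = 2155.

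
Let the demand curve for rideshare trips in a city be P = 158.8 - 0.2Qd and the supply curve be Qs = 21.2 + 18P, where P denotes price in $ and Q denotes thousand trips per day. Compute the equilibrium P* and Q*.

Rewriting in direct form: Qd = 794 - 5P.
The market clears where 794 - 5P = 21.2 + 18P. Rearranging, 23P = 772.8, hence P* = 33.6.
Plugging P* into demand: Q* = 794 - 5(33.6) = 626.

P* = 33.6, Q* = 626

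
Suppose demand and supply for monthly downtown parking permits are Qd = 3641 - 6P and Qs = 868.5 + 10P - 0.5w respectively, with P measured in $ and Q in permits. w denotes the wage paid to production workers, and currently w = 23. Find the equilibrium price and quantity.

P* = 174, Q* = 2597

With w = 23, supply is Qs = 857 + 10P.
Equating demand and supply, 3641 - 6P = 857 + 10P gives 16P = 2784, so P* = 174.
Plugging P* into demand: Q* = 3641 - 6(174) = 2597.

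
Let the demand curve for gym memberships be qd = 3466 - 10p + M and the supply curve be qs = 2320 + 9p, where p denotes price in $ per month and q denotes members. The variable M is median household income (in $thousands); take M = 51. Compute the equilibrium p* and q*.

p* = 63, q* = 2887

With M = 51, demand is qd = 3517 - 10p.
The market clears where 3517 - 10p = 2320 + 9p. Rearranging, 19p = 1197, hence p* = 63.
From the demand curve, q* = 3517 - 10(63) = 2887.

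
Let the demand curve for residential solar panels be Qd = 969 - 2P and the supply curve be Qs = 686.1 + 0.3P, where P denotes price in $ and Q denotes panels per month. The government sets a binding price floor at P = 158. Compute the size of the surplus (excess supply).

Surplus = 80.5

Evaluating both curves at the floor price 158 gives Qd = 653, Qs = 733.5.
Surplus = Qs - Qd = 733.5 - 653 = 80.5.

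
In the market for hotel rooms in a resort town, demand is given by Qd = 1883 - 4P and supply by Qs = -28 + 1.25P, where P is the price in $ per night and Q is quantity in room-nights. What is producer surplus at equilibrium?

Producer surplus = 72931.6

Set Qd = Qs: 1883 - 4P = -28 + 1.25P, so 1911 = 5.25P and P* = 364.
Plugging P* into demand: Q* = 1883 - 4(364) = 427.
Supply choke price (Qs = 0): P = 22.4. Producer surplus = ½ × (364 - 22.4) × 427 = 72931.6.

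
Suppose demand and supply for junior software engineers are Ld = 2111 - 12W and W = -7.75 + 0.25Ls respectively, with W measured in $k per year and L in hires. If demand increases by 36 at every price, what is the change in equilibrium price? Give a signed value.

ΔW = 2.25

Rewriting in direct form: Ls = 31 + 4W.
At equilibrium Ld = Ls, so 2111 - 12W = 31 + 4W; collecting terms, 2080 = 16W and W* = 130.
Then L* = 2111 - 12(130) = 551.
After the shift, demand is Ld = 2147 - 12W.
Re-solving, 16W = 2116 gives W = 132.25 and L = 560.
ΔW = 132.25 - 130 = 2.25.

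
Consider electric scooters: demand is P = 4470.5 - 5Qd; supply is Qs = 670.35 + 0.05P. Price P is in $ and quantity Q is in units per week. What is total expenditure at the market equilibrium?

Total expenditure = 640014.5

In direct form, Qd = 894.1 - 0.2P.
The market clears where 894.1 - 0.2P = 670.35 + 0.05P. Rearranging, 0.25P = 223.75, hence P* = 895.
Then Q* = 894.1 - 0.2(895) = 715.1.
Total expenditure = P* × Q* = 895 × 715.1 = 640014.5.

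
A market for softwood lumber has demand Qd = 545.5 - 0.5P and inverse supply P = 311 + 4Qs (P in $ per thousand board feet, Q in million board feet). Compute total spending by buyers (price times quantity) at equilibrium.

Total spending by buyers = 108030

Solving each curve for Q: Qs = -77.75 + 0.25P.
At equilibrium Qd = Qs, so 545.5 - 0.5P = -77.75 + 0.25P; collecting terms, 623.25 = 0.75P and P* = 831.
From the demand curve, Q* = 545.5 - 0.5(831) = 130.
Total spending by buyers = P* × Q* = 831 × 130 = 108030.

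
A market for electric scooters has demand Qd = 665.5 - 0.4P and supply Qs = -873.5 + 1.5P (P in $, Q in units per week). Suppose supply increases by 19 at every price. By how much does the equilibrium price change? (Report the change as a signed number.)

ΔP = -10

The market clears where 665.5 - 0.4P = -873.5 + 1.5P. Rearranging, 1.9P = 1539, hence P* = 810.
Substitute back: Q* = 665.5 - 0.4(810) = 341.5.
After the shift, supply is Qs = -854.5 + 1.5P.
Re-solving, 1.9P = 1520 gives P = 800 and Q = 345.5.
ΔP = 800 - 810 = -10.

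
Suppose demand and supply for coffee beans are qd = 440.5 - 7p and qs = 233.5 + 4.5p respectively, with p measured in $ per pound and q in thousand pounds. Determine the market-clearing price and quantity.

Equating demand and supply, 440.5 - 7p = 233.5 + 4.5p gives 11.5p = 207, so p* = 18.
Plugging p* into demand: q* = 440.5 - 7(18) = 314.5.

p* = 18, q* = 314.5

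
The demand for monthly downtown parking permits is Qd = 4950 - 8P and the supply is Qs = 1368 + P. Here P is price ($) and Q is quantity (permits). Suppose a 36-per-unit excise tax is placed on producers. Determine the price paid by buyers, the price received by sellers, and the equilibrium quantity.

With a tax of 36 on producers, they supply based on the net price P_s = P_b - 36, so Qs = 1332 + P_b.
Equate demand and the shifted supply: 4950 - 8P_b = 1332 + P_b, giving 9P_b = 3618, so P_b = 402.
Then P_s = 402 - 36 = 366 and Q = 4950 - 8(402) = 1734.

P_b = 402, P_s = 366, Q = 1734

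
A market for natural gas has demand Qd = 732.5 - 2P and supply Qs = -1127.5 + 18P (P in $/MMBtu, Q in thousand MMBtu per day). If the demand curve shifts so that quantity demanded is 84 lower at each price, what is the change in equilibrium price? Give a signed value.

ΔP = -4.2

Set Qd = Qs: 732.5 - 2P = -1127.5 + 18P, so 1860 = 20P and P* = 93.
Substitute back: Q* = 732.5 - 2(93) = 546.5.
After the shift, demand is Qd = 648.5 - 2P.
Re-solving, 20P = 1776 gives P = 88.8 and Q = 470.9.
ΔP = 88.8 - 93 = -4.2.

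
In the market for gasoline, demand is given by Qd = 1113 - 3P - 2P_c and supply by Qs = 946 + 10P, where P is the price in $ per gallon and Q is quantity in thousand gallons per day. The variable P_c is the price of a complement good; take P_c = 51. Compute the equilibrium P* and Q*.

P* = 5, Q* = 996

With P_c = 51, demand is Qd = 1011 - 3P.
Equating demand and supply, 1011 - 3P = 946 + 10P gives 13P = 65, so P* = 5.
Substitute back: Q* = 1011 - 3(5) = 996.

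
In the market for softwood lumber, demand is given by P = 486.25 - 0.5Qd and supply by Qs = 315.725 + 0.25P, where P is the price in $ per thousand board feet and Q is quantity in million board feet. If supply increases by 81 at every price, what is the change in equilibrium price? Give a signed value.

ΔP = -36

Inverting to quantity form: Qd = 972.5 - 2P.
Set Qd = Qs: 972.5 - 2P = 315.725 + 0.25P, so 656.775 = 2.25P and P* = 291.9.
Plugging P* into demand: Q* = 972.5 - 2(291.9) = 388.7.
After the shift, supply is Qs = 396.725 + 0.25P.
The new intersection has 575.775 = 2.25P, i.e. P = 255.9, Q = 460.7.
ΔP = 255.9 - 291.9 = -36.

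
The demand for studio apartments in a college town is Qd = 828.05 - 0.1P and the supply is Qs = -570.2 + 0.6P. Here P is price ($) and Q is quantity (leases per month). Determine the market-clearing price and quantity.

P* = 1997.5, Q* = 628.3

Set Qd = Qs: 828.05 - 0.1P = -570.2 + 0.6P, so 1398.25 = 0.7P and P* = 1997.5.
From the demand curve, Q* = 828.05 - 0.1(1997.5) = 628.3.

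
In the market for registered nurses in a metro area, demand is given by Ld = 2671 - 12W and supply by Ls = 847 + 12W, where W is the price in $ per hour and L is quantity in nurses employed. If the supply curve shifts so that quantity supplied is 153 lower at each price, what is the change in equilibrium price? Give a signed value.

ΔW = 6.375

The market clears where 2671 - 12W = 847 + 12W. Rearranging, 24W = 1824, hence W* = 76.
Plugging W* into demand: L* = 2671 - 12(76) = 1759.
After the shift, supply is Ls = 694 + 12W.
The new intersection has 1977 = 24W, i.e. W = 82.375, L = 1682.5.
ΔW = 82.375 - 76 = 6.375.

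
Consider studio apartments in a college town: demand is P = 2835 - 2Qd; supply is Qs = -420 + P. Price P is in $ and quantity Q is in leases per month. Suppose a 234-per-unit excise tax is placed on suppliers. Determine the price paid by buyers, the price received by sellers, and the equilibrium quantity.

P_b = 1381, P_s = 1147, Q = 727

In direct form, Qd = 1417.5 - 0.5P.
Suppliers keep P_s = P_b - 234 per unit, so supply in terms of the buyer price is Qs = -654 + P_b.
Market clearing requires 1417.5 - 0.5P_b = -654 + P_b; hence 2071.5 = 1.5P_b and P_b = 1381.
Then P_s = 1381 - 234 = 1147 and Q = 1417.5 - 0.5(1381) = 727.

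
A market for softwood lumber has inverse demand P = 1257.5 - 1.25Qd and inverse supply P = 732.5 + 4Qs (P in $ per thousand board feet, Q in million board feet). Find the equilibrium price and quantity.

In direct form, Qd = 1006 - 0.8P and Qs = -183.125 + 0.25P.
Set Qd = Qs: 1006 - 0.8P = -183.125 + 0.25P, so 1189.125 = 1.05P and P* = 1132.5.
Then Q* = 1006 - 0.8(1132.5) = 100.

P* = 1132.5, Q* = 100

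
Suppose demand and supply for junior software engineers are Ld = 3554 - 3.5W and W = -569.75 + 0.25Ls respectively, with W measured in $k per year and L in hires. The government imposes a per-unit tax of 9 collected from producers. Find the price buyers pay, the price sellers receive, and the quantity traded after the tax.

Rewriting in direct form: Ls = 2279 + 4W.
The tax drives a wedge W_b - W_s = 9. Substituting W_s = W_b - 9 into supply: Ls = 2243 + 4W_b.
Set Ld = Ls: 3554 - 3.5W_b = 2243 + 4W_b, so 1311 = 7.5W_b and W_b = 174.8.
Then W_s = 174.8 - 9 = 165.8 and L = 3554 - 3.5(174.8) = 2942.2.

W_b = 174.8, W_s = 165.8, L = 2942.2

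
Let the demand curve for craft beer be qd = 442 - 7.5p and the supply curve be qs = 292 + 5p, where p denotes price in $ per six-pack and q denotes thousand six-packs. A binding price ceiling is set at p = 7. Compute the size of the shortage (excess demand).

With p fixed at 7, quantity demanded is 389.5 and quantity supplied is 327.
Shortage = qd - qs = 389.5 - 327 = 62.5.

Shortage = 62.5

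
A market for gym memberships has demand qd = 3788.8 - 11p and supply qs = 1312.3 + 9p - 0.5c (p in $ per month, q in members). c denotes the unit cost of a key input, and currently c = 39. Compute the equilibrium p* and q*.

p* = 124.8, q* = 2416

With c = 39, supply is qs = 1292.8 + 9p.
At equilibrium qd = qs, so 3788.8 - 11p = 1292.8 + 9p; collecting terms, 2496 = 20p and p* = 124.8.
Substitute back: q* = 3788.8 - 11(124.8) = 2416.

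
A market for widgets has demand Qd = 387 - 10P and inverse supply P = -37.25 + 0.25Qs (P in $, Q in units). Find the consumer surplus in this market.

In direct form, Qs = 149 + 4P.
Set Qd = Qs: 387 - 10P = 149 + 4P, so 238 = 14P and P* = 17.
From the demand curve, Q* = 387 - 10(17) = 217.
Demand choke price (Qd = 0): P = 387/10 = 38.7. Consumer surplus = ½ × (38.7 - 17) × 217 = 2354.45.

Consumer surplus = 2354.45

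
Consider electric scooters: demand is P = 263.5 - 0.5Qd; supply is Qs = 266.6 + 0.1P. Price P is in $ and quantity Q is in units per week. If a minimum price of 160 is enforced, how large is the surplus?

Surplus = 75.6

Rewriting in direct form: Qd = 527 - 2P.
Evaluating both curves at the floor price 160 gives Qd = 207, Qs = 282.6.
Surplus = Qs - Qd = 282.6 - 207 = 75.6.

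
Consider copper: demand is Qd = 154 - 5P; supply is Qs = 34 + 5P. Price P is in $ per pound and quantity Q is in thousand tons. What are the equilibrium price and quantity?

P* = 12, Q* = 94

At equilibrium Qd = Qs, so 154 - 5P = 34 + 5P; collecting terms, 120 = 10P and P* = 12.
From the demand curve, Q* = 154 - 5(12) = 94.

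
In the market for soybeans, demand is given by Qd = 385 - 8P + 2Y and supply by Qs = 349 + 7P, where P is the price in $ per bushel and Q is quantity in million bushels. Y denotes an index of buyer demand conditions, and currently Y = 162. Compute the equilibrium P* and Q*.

P* = 24, Q* = 517

With Y = 162, demand is Qd = 709 - 8P.
The market clears where 709 - 8P = 349 + 7P. Rearranging, 15P = 360, hence P* = 24.
Substitute back: Q* = 709 - 8(24) = 517.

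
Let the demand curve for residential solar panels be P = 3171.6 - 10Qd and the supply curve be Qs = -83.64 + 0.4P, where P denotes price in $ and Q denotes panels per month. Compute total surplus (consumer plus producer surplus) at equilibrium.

In direct form, Qd = 317.16 - 0.1P.
Equating demand and supply, 317.16 - 0.1P = -83.64 + 0.4P gives 0.5P = 400.8, so P* = 801.6.
Plugging P* into demand: Q* = 317.16 - 0.1(801.6) = 237.
Demand choke price = 3171.6; supply choke price = 209.1. CS = ½(3171.6 - 801.6)(237) = 280845; PS = ½(801.6 - 209.1)(237) = 70211.25. Total surplus = 351056.25.

Total surplus = 351056.25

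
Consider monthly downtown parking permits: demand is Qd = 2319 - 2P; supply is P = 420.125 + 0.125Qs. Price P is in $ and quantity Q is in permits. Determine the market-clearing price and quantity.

In direct form, Qs = -3361 + 8P.
The market clears where 2319 - 2P = -3361 + 8P. Rearranging, 10P = 5680, hence P* = 568.
Plugging P* into demand: Q* = 2319 - 2(568) = 1183.

P* = 568, Q* = 1183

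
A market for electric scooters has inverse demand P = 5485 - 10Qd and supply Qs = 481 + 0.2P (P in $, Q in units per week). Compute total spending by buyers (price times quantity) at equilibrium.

In direct form, Qd = 548.5 - 0.1P.
Set Qd = Qs: 548.5 - 0.1P = 481 + 0.2P, so 67.5 = 0.3P and P* = 225.
Substitute back: Q* = 548.5 - 0.1(225) = 526.
Total spending by buyers = P* × Q* = 225 × 526 = 118350.

Total spending by buyers = 118350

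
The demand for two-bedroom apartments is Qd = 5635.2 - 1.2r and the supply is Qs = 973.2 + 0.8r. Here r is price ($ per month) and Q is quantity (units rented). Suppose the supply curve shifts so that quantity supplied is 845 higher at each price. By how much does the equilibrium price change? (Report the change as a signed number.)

The market clears where 5635.2 - 1.2r = 973.2 + 0.8r. Rearranging, 2r = 4662, hence r* = 2331.
Substitute back: Q* = 5635.2 - 1.2(2331) = 2838.
After the shift, supply is Qs = 1818.2 + 0.8r.
The new intersection has 3817 = 2r, i.e. r = 1908.5, Q = 3345.
Δr = 1908.5 - 2331 = -422.5.

Δr = -422.5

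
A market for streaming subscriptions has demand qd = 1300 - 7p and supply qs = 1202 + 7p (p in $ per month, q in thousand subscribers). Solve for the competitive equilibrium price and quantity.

p* = 7, q* = 1251

Set qd = qs: 1300 - 7p = 1202 + 7p, so 98 = 14p and p* = 7.
From the demand curve, q* = 1300 - 7(7) = 1251.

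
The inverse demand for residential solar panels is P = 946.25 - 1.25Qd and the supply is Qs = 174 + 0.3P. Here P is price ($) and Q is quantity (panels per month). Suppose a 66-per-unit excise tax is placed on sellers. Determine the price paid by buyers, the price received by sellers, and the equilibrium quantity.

Solving each curve for Q: Qd = 757 - 0.8P.
Sellers keep P_s = P_b - 66 per unit, so supply in terms of the buyer price is Qs = 154.2 + 0.3P_b.
Equate demand and the shifted supply: 757 - 0.8P_b = 154.2 + 0.3P_b, giving 1.1P_b = 602.8, so P_b = 548.
Then P_s = 548 - 66 = 482 and Q = 757 - 0.8(548) = 318.6.

P_b = 548, P_s = 482, Q = 318.6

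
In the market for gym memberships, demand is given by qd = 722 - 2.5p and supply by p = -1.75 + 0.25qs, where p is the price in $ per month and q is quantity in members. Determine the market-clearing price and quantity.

Rewriting in direct form: qs = 7 + 4p.
Set qd = qs: 722 - 2.5p = 7 + 4p, so 715 = 6.5p and p* = 110.
Substitute back: q* = 722 - 2.5(110) = 447.

p* = 110, q* = 447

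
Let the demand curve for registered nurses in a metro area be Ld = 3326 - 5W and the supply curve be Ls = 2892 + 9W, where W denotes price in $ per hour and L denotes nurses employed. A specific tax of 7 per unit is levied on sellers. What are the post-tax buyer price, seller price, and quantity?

W_b = 35.5, W_s = 28.5, L = 3148.5

Sellers keep W_s = W_b - 7 per unit, so supply in terms of the buyer price is Ls = 2829 + 9W_b.
Market clearing requires 3326 - 5W_b = 2829 + 9W_b; hence 497 = 14W_b and W_b = 35.5.
So W_s = 28.5 and the quantity traded is L = 3326 - 5(35.5) = 3148.5.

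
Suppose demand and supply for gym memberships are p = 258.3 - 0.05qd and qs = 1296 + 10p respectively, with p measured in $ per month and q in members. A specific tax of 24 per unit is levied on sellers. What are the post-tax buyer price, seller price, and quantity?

Solving each curve for q: qd = 5166 - 20p.
Sellers keep p_s = p_b - 24 per unit, so supply in terms of the buyer price is qs = 1056 + 10p_b.
Set qd = qs: 5166 - 20p_b = 1056 + 10p_b, so 4110 = 30p_b and p_b = 137.
So p_s = 113 and the quantity traded is q = 5166 - 20(137) = 2426.

p_b = 137, p_s = 113, q = 2426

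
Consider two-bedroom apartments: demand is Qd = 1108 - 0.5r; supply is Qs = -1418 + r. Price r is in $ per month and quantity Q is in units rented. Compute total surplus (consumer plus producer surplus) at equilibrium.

Total surplus = 106134

At equilibrium Qd = Qs, so 1108 - 0.5r = -1418 + r; collecting terms, 2526 = 1.5r and r* = 1684.
Plugging r* into demand: Q* = 1108 - 0.5(1684) = 266.
Demand choke price = 2216; supply choke price = 1418. CS = ½(2216 - 1684)(266) = 70756; PS = ½(1684 - 1418)(266) = 35378. Total surplus = 106134.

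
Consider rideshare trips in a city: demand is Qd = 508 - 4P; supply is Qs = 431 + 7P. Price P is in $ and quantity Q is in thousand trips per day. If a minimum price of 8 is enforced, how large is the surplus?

Evaluating both curves at the floor price 8 gives Qd = 476, Qs = 487.
Surplus = Qs - Qd = 487 - 476 = 11.

Surplus = 11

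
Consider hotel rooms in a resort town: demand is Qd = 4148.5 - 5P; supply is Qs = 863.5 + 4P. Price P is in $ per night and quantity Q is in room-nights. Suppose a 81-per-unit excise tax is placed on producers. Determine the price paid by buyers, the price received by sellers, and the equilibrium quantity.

P_b = 401, P_s = 320, Q = 2143.5

Producers keep P_s = P_b - 81 per unit, so supply in terms of the buyer price is Qs = 539.5 + 4P_b.
Equate demand and the shifted supply: 4148.5 - 5P_b = 539.5 + 4P_b, giving 9P_b = 3609, so P_b = 401.
Then P_s = 401 - 81 = 320 and Q = 4148.5 - 5(401) = 2143.5.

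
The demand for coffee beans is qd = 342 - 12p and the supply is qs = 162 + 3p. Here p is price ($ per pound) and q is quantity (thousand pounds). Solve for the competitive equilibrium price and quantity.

The market clears where 342 - 12p = 162 + 3p. Rearranging, 15p = 180, hence p* = 12.
From the demand curve, q* = 342 - 12(12) = 198.

p* = 12, q* = 198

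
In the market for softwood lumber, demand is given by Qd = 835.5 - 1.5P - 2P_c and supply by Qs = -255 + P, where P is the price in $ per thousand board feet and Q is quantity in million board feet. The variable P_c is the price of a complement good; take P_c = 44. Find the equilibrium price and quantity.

With P_c = 44, demand is Qd = 747.5 - 1.5P.
Equating demand and supply, 747.5 - 1.5P = -255 + P gives 2.5P = 1002.5, so P* = 401.
Substitute back: Q* = 747.5 - 1.5(401) = 146.

P* = 401, Q* = 146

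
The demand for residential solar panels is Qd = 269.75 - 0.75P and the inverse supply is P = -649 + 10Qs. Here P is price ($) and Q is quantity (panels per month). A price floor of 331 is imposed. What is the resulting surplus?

Solving each curve for Q: Qs = 64.9 + 0.1P.
With P fixed at 331, quantity demanded is 21.5 and quantity supplied is 98.
Surplus = Qs - Qd = 98 - 21.5 = 76.5.

Surplus = 76.5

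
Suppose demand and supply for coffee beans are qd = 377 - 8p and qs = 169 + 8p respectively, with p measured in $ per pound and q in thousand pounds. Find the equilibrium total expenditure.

Total expenditure = 3549

Set qd = qs: 377 - 8p = 169 + 8p, so 208 = 16p and p* = 13.
Substitute back: q* = 377 - 8(13) = 273.
Total expenditure = p* × q* = 13 × 273 = 3549.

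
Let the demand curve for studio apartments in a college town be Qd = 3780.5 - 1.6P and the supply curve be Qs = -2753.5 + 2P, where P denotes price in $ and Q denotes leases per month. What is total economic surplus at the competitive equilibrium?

At equilibrium Qd = Qs, so 3780.5 - 1.6P = -2753.5 + 2P; collecting terms, 6534 = 3.6P and P* = 1815.
From the demand curve, Q* = 3780.5 - 1.6(1815) = 876.5.
Demand choke price = 2362.8125; supply choke price = 1376.75. CS = ½(2362.8125 - 1815)(876.5) = 240078.828125; PS = ½(1815 - 1376.75)(876.5) = 192063.0625. Total surplus = 432141.890625.

Total surplus = 432141.890625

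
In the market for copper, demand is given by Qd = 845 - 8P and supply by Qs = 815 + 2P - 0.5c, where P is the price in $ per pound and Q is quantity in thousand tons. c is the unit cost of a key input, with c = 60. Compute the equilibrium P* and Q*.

P* = 6, Q* = 797

With c = 60, supply is Qs = 785 + 2P.
Set Qd = Qs: 845 - 8P = 785 + 2P, so 60 = 10P and P* = 6.
Substitute back: Q* = 845 - 8(6) = 797.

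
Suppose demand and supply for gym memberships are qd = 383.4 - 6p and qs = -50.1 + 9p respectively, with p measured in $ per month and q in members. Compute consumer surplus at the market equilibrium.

Set qd = qs: 383.4 - 6p = -50.1 + 9p, so 433.5 = 15p and p* = 28.9.
Substitute back: q* = 383.4 - 6(28.9) = 210.
Demand choke price (qd = 0): p = 383.4/6 = 63.9. Consumer surplus = ½ × (63.9 - 28.9) × 210 = 3675.

Consumer surplus = 3675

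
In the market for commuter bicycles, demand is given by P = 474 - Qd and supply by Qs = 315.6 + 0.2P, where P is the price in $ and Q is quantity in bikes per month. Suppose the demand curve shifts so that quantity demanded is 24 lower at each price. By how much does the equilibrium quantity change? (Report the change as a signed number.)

ΔQ = -4

Inverting to quantity form: Qd = 474 - P.
Equating demand and supply, 474 - P = 315.6 + 0.2P gives 1.2P = 158.4, so P* = 132.
Then Q* = 474 - 132 = 342.
After the shift, demand is Qd = 450 - P.
New equilibrium: 134.4 = 1.2P, so P = 112 and Q = 338.
ΔQ = 338 - 342 = -4.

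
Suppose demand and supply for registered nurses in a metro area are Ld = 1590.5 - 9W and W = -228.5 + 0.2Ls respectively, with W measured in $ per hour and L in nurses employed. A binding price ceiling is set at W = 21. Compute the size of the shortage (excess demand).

Shortage = 154

Rewriting in direct form: Ls = 1142.5 + 5W.
At W = 21: Ld = 1401.5 and Ls = 1247.5.
Shortage = Ld - Ls = 1401.5 - 1247.5 = 154.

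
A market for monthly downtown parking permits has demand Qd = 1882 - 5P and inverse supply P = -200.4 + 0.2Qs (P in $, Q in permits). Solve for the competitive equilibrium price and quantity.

In direct form, Qs = 1002 + 5P.
The market clears where 1882 - 5P = 1002 + 5P. Rearranging, 10P = 880, hence P* = 88.
From the demand curve, Q* = 1882 - 5(88) = 1442.

P* = 88, Q* = 1442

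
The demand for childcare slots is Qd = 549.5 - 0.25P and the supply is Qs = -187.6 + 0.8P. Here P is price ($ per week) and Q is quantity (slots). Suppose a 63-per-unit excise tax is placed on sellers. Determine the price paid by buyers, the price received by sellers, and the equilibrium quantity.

Sellers keep P_s = P_b - 63 per unit, so supply in terms of the buyer price is Qs = -238 + 0.8P_b.
Equate demand and the shifted supply: 549.5 - 0.25P_b = -238 + 0.8P_b, giving 1.05P_b = 787.5, so P_b = 750.
Then P_s = 750 - 63 = 687 and Q = 549.5 - 0.25(750) = 362.

P_b = 750, P_s = 687, Q = 362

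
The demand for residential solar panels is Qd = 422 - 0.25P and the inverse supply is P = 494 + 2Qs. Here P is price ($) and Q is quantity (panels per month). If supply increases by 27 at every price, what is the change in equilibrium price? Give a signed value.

In direct form, Qs = -247 + 0.5P.
Set Qd = Qs: 422 - 0.25P = -247 + 0.5P, so 669 = 0.75P and P* = 892.
From the demand curve, Q* = 422 - 0.25(892) = 199.
After the shift, supply is Qs = -220 + 0.5P.
New equilibrium: 642 = 0.75P, so P = 856 and Q = 208.
ΔP = 856 - 892 = -36.

ΔP = -36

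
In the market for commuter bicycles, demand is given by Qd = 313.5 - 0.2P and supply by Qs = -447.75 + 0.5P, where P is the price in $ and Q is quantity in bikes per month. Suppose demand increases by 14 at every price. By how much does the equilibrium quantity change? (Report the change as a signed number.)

ΔQ = 10

The market clears where 313.5 - 0.2P = -447.75 + 0.5P. Rearranging, 0.7P = 761.25, hence P* = 1087.5.
Then Q* = 313.5 - 0.2(1087.5) = 96.
After the shift, demand is Qd = 327.5 - 0.2P.
The new intersection has 775.25 = 0.7P, i.e. P = 1107.5, Q = 106.
ΔQ = 106 - 96 = 10.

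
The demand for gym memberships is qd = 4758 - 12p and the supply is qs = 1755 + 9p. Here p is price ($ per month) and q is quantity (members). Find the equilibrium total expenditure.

Total expenditure = 435006

The market clears where 4758 - 12p = 1755 + 9p. Rearranging, 21p = 3003, hence p* = 143.
Then q* = 4758 - 12(143) = 3042.
Total expenditure = p* × q* = 143 × 3042 = 435006.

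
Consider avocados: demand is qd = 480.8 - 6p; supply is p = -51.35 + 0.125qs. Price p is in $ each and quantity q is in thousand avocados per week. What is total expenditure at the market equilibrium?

Solving each curve for q: qs = 410.8 + 8p.
At equilibrium qd = qs, so 480.8 - 6p = 410.8 + 8p; collecting terms, 70 = 14p and p* = 5.
Then q* = 480.8 - 6(5) = 450.8.
Total expenditure = p* × q* = 5 × 450.8 = 2254.

Total expenditure = 2254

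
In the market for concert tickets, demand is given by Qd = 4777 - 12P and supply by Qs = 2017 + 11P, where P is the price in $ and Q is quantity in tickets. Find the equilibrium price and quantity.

P* = 120, Q* = 3337

At equilibrium Qd = Qs, so 4777 - 12P = 2017 + 11P; collecting terms, 2760 = 23P and P* = 120.
From the demand curve, Q* = 4777 - 12(120) = 3337.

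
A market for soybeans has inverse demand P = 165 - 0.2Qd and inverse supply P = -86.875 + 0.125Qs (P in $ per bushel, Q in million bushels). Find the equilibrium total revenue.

Total revenue = 7750

In direct form, Qd = 825 - 5P and Qs = 695 + 8P.
Set Qd = Qs: 825 - 5P = 695 + 8P, so 130 = 13P and P* = 10.
From the demand curve, Q* = 825 - 5(10) = 775.
Total revenue = P* × Q* = 10 × 775 = 7750.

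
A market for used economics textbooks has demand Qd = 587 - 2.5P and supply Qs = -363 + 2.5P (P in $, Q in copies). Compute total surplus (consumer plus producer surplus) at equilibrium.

Set Qd = Qs: 587 - 2.5P = -363 + 2.5P, so 950 = 5P and P* = 190.
From the demand curve, Q* = 587 - 2.5(190) = 112.
Demand choke price = 234.8; supply choke price = 145.2. CS = ½(234.8 - 190)(112) = 2508.8; PS = ½(190 - 145.2)(112) = 2508.8. Total surplus = 5017.6.

Total surplus = 5017.6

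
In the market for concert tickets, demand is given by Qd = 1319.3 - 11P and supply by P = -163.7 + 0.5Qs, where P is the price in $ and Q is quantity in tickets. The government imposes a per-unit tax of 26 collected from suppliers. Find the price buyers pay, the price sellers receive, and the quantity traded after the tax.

P_b = 80.3, P_s = 54.3, Q = 436

Inverting to quantity form: Qs = 327.4 + 2P.
The tax drives a wedge P_b - P_s = 26. Substituting P_s = P_b - 26 into supply: Qs = 275.4 + 2P_b.
Market clearing requires 1319.3 - 11P_b = 275.4 + 2P_b; hence 1043.9 = 13P_b and P_b = 80.3.
So P_s = 54.3 and the quantity traded is Q = 1319.3 - 11(80.3) = 436.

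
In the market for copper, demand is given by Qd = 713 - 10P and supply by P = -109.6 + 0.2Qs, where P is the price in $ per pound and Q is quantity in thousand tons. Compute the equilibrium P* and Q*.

P* = 11, Q* = 603

In direct form, Qs = 548 + 5P.
The market clears where 713 - 10P = 548 + 5P. Rearranging, 15P = 165, hence P* = 11.
From the demand curve, Q* = 713 - 10(11) = 603.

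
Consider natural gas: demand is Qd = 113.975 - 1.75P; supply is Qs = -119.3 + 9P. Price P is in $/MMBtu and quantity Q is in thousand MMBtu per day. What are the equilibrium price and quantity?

P* = 21.7, Q* = 76

The market clears where 113.975 - 1.75P = -119.3 + 9P. Rearranging, 10.75P = 233.275, hence P* = 21.7.
Substitute back: Q* = 113.975 - 1.75(21.7) = 76.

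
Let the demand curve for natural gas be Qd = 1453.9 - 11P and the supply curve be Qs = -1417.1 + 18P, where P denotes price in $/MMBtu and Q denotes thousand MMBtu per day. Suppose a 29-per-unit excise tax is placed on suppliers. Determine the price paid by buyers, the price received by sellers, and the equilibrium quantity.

P_b = 117, P_s = 88, Q = 166.9

With a tax of 29 on suppliers, they supply based on the net price P_s = P_b - 29, so Qs = -1939.1 + 18P_b.
Market clearing requires 1453.9 - 11P_b = -1939.1 + 18P_b; hence 3393 = 29P_b and P_b = 117.
So P_s = 88 and the quantity traded is Q = 1453.9 - 11(117) = 166.9.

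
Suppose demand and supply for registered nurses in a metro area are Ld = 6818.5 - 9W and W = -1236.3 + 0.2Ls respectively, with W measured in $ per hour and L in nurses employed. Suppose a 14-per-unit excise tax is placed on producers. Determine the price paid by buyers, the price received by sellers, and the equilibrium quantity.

W_b = 50.5, W_s = 36.5, L = 6364

Inverting to quantity form: Ls = 6181.5 + 5W.
Producers keep W_s = W_b - 14 per unit, so supply in terms of the buyer price is Ls = 6111.5 + 5W_b.
Market clearing requires 6818.5 - 9W_b = 6111.5 + 5W_b; hence 707 = 14W_b and W_b = 50.5.
Then W_s = 50.5 - 14 = 36.5 and L = 6818.5 - 9(50.5) = 6364.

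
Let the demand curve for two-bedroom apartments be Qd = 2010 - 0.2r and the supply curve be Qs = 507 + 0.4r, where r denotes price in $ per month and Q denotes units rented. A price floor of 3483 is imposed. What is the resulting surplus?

Surplus = 586.8

Evaluating both curves at the floor price 3483 gives Qd = 1313.4, Qs = 1900.2.
Surplus = Qs - Qd = 1900.2 - 1313.4 = 586.8.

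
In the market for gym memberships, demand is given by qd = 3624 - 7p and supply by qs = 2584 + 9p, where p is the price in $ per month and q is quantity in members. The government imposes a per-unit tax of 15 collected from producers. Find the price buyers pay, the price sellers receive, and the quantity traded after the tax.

With a tax of 15 on producers, they supply based on the net price p_s = p_b - 15, so qs = 2449 + 9p_b.
Market clearing requires 3624 - 7p_b = 2449 + 9p_b; hence 1175 = 16p_b and p_b = 73.4375.
So p_s = 58.4375 and the quantity traded is q = 3624 - 7(73.4375) = 3109.9375.

p_b = 73.4375, p_s = 58.4375, q = 3109.9375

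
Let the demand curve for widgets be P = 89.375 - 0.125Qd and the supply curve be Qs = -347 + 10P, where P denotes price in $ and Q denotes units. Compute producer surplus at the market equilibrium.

Producer surplus = 2952.45

In direct form, Qd = 715 - 8P.
The market clears where 715 - 8P = -347 + 10P. Rearranging, 18P = 1062, hence P* = 59.
Plugging P* into demand: Q* = 715 - 8(59) = 243.
Supply choke price (Qs = 0): P = 34.7. Producer surplus = ½ × (59 - 34.7) × 243 = 2952.45.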